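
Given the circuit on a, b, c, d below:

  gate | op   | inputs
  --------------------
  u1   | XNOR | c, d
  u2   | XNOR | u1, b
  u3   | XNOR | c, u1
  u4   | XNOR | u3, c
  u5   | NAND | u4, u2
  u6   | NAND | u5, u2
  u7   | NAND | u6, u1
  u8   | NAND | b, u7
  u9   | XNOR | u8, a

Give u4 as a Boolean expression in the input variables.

(c XNOR (c XNOR d)) XNOR c

u1 = c XNOR d
u3 = c XNOR u1 = c XNOR (c XNOR d)
u4 = u3 XNOR c = (c XNOR (c XNOR d)) XNOR c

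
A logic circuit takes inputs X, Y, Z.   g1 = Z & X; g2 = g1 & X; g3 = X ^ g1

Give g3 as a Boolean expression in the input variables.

X ^ (Z & X)

g1 = Z & X
g3 = X ^ g1 = X ^ (Z & X)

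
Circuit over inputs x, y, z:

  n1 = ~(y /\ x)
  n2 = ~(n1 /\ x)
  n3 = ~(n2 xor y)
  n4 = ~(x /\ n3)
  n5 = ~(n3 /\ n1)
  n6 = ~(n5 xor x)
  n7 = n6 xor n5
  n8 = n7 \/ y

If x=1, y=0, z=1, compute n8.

0

n1 = ~(0 /\ 1) = 1
n2 = ~(1 /\ 1) = 0
n3 = ~(0 xor 0) = 1
n5 = ~(1 /\ 1) = 0
n6 = ~(0 xor 1) = 0
n7 = 0 xor 0 = 0
n8 = 0 \/ 0 = 0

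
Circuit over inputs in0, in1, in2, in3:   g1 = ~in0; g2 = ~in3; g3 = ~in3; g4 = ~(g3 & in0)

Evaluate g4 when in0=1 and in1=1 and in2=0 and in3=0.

g3 = ~0 = 1
g4 = ~(1 & 1) = 0

0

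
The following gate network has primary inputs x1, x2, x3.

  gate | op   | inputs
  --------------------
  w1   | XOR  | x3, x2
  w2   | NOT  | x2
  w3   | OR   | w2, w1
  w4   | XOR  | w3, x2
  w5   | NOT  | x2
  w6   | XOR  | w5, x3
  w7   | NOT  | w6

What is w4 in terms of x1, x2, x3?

w1 = x3 XOR x2
w2 = NOT x2
w3 = w2 OR w1 = NOT x2 OR (x3 XOR x2)
w4 = w3 XOR x2 = (NOT x2 OR (x3 XOR x2)) XOR x2

(NOT x2 OR (x3 XOR x2)) XOR x2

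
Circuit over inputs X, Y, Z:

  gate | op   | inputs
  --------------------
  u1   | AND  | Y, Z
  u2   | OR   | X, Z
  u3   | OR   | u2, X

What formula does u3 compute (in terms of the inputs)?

u2 = X OR Z
u3 = u2 OR X = (X OR Z) OR X

(X OR Z) OR X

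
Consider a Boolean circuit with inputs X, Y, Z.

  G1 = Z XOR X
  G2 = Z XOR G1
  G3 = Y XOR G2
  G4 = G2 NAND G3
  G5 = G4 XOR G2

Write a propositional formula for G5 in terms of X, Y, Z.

G1 = Z XOR X
G2 = Z XOR G1 = Z XOR (Z XOR X)
G3 = Y XOR G2 = Y XOR (Z XOR (Z XOR X))
G4 = G2 NAND G3 = (Z XOR (Z XOR X)) NAND (Y XOR (Z XOR (Z XOR X)))
G5 = G4 XOR G2 = ((Z XOR (Z XOR X)) NAND (Y XOR (Z XOR (Z XOR X)))) XOR (Z XOR (Z XOR X))

((Z XOR (Z XOR X)) NAND (Y XOR (Z XOR (Z XOR X)))) XOR (Z XOR (Z XOR X))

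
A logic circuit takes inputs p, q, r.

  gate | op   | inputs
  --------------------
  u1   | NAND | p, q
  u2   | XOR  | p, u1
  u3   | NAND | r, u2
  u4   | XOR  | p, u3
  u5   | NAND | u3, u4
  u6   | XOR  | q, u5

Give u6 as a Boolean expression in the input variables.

u1 = p NAND q
u2 = p XOR u1 = p XOR (p NAND q)
u3 = r NAND u2 = r NAND (p XOR (p NAND q))
u4 = p XOR u3 = p XOR (r NAND (p XOR (p NAND q)))
u5 = u3 NAND u4 = (r NAND (p XOR (p NAND q))) NAND (p XOR (r NAND (p XOR (p NAND q))))
u6 = q XOR u5 = q XOR ((r NAND (p XOR (p NAND q))) NAND (p XOR (r NAND (p XOR (p NAND q)))))

q XOR ((r NAND (p XOR (p NAND q))) NAND (p XOR (r NAND (p XOR (p NAND q)))))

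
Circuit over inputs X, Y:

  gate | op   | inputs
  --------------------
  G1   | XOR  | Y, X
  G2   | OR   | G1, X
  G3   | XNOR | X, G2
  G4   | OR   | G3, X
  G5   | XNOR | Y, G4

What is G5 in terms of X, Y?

Y XNOR ((X XNOR ((Y XOR X) OR X)) OR X)

G1 = Y XOR X
G2 = G1 OR X = (Y XOR X) OR X
G3 = X XNOR G2 = X XNOR ((Y XOR X) OR X)
G4 = G3 OR X = (X XNOR ((Y XOR X) OR X)) OR X
G5 = Y XNOR G4 = Y XNOR ((X XNOR ((Y XOR X) OR X)) OR X)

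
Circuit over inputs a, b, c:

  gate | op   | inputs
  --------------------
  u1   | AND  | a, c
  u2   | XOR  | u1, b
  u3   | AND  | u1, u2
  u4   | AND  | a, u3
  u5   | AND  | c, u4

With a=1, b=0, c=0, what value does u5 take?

0

u1 = 1 AND 0 = 0
u2 = 0 XOR 0 = 0
u3 = 0 AND 0 = 0
u4 = 1 AND 0 = 0
u5 = 0 AND 0 = 0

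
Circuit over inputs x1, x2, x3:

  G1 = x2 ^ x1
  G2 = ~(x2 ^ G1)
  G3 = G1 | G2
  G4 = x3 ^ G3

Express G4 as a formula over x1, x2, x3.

x3 ^ ((x2 ^ x1) | (~(x2 ^ (x2 ^ x1))))

G1 = x2 ^ x1
G2 = ~(x2 ^ G1) = ~(x2 ^ (x2 ^ x1))
G3 = G1 | G2 = (x2 ^ x1) | (~(x2 ^ (x2 ^ x1)))
G4 = x3 ^ G3 = x3 ^ ((x2 ^ x1) | (~(x2 ^ (x2 ^ x1))))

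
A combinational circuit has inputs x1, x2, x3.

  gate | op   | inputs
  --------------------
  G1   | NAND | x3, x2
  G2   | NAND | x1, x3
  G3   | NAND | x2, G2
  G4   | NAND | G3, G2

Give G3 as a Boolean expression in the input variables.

x2 NAND (x1 NAND x3)

G2 = x1 NAND x3
G3 = x2 NAND G2 = x2 NAND (x1 NAND x3)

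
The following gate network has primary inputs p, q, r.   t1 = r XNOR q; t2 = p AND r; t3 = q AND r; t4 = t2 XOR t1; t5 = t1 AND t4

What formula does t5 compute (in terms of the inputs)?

t1 = r XNOR q
t2 = p AND r
t4 = t2 XOR t1 = (p AND r) XOR (r XNOR q)
t5 = t1 AND t4 = (r XNOR q) AND ((p AND r) XOR (r XNOR q))

(r XNOR q) AND ((p AND r) XOR (r XNOR q))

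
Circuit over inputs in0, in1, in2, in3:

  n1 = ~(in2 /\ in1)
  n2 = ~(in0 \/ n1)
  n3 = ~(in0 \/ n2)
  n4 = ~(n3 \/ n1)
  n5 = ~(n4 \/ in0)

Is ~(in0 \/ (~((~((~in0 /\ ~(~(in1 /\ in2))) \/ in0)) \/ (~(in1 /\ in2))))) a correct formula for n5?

n1 = ~(in2 /\ in1)
n2 = ~(in0 \/ n1) = ~(in0 \/ (~(in2 /\ in1)))
n3 = ~(in0 \/ n2) = ~(in0 \/ (~(in0 \/ (~(in2 /\ in1)))))
n4 = ~(n3 \/ n1) = ~((~(in0 \/ (~(in0 \/ (~(in2 /\ in1)))))) \/ (~(in2 /\ in1)))
n5 = ~(n4 \/ in0) = ~((~((~(in0 \/ (~(in0 \/ (~(in2 /\ in1)))))) \/ (~(in2 /\ in1)))) \/ in0)
At in0=0, in1=1, in2=1, in3=0: circuit gives 0, formula gives 0.
At in0=0, in1=0, in2=0, in3=0: circuit gives 1, formula gives 1.
Agrees on all 16 inputs.

Yes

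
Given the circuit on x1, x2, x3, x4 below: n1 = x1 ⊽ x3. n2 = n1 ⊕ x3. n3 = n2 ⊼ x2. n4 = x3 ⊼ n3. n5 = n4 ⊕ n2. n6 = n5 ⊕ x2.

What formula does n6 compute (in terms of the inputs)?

n1 = x1 ⊽ x3
n2 = n1 ⊕ x3 = (x1 ⊽ x3) ⊕ x3
n3 = n2 ⊼ x2 = ((x1 ⊽ x3) ⊕ x3) ⊼ x2
n4 = x3 ⊼ n3 = x3 ⊼ (((x1 ⊽ x3) ⊕ x3) ⊼ x2)
n5 = n4 ⊕ n2 = (x3 ⊼ (((x1 ⊽ x3) ⊕ x3) ⊼ x2)) ⊕ ((x1 ⊽ x3) ⊕ x3)
n6 = n5 ⊕ x2 = ((x3 ⊼ (((x1 ⊽ x3) ⊕ x3) ⊼ x2)) ⊕ ((x1 ⊽ x3) ⊕ x3)) ⊕ x2

((x3 ⊼ (((x1 ⊽ x3) ⊕ x3) ⊼ x2)) ⊕ ((x1 ⊽ x3) ⊕ x3)) ⊕ x2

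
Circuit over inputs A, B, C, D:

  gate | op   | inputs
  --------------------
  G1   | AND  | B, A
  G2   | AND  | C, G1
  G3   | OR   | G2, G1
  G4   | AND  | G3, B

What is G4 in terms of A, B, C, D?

G1 = B AND A
G2 = C AND G1 = C AND (B AND A)
G3 = G2 OR G1 = (C AND (B AND A)) OR (B AND A)
G4 = G3 AND B = ((C AND (B AND A)) OR (B AND A)) AND B

((C AND (B AND A)) OR (B AND A)) AND B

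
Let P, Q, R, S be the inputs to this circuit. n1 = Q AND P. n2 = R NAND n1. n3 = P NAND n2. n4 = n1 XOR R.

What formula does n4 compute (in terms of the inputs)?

(Q AND P) XOR R

n1 = Q AND P
n4 = n1 XOR R = (Q AND P) XOR R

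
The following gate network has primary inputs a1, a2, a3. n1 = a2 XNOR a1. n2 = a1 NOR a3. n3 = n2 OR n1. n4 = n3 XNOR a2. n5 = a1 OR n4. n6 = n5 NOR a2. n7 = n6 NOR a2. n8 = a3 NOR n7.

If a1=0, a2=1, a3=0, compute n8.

1

n1 = 1 XNOR 0 = 0
n2 = 0 NOR 0 = 1
n3 = 1 OR 0 = 1
n4 = 1 XNOR 1 = 1
n5 = 0 OR 1 = 1
n6 = 1 NOR 1 = 0
n7 = 0 NOR 1 = 0
n8 = 0 NOR 0 = 1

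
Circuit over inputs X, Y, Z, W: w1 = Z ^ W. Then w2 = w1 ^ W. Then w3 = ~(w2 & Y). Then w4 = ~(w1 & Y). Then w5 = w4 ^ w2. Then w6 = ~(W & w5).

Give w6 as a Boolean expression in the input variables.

~(W & ((~((Z ^ W) & Y)) ^ ((Z ^ W) ^ W)))

w1 = Z ^ W
w2 = w1 ^ W = (Z ^ W) ^ W
w4 = ~(w1 & Y) = ~((Z ^ W) & Y)
w5 = w4 ^ w2 = (~((Z ^ W) & Y)) ^ ((Z ^ W) ^ W)
w6 = ~(W & w5) = ~(W & ((~((Z ^ W) & Y)) ^ ((Z ^ W) ^ W)))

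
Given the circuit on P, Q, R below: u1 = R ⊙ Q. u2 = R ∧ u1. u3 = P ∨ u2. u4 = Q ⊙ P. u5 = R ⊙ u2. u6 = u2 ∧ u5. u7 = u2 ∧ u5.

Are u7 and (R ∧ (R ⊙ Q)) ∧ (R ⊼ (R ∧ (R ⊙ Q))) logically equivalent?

No

u1 = R ⊙ Q
u2 = R ∧ u1 = R ∧ (R ⊙ Q)
u5 = R ⊙ u2 = R ⊙ (R ∧ (R ⊙ Q))
u7 = u2 ∧ u5 = (R ∧ (R ⊙ Q)) ∧ (R ⊙ (R ∧ (R ⊙ Q)))
At P=0, Q=1, R=1: circuit gives 1, formula gives 0.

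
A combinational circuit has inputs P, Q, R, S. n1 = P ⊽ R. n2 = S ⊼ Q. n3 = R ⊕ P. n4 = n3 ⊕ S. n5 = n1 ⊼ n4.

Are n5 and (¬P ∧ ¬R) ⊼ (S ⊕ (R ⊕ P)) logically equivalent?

Yes

n1 = P ⊽ R
n3 = R ⊕ P
n4 = n3 ⊕ S = (R ⊕ P) ⊕ S
n5 = n1 ⊼ n4 = (P ⊽ R) ⊼ ((R ⊕ P) ⊕ S)
At P=0, Q=0, R=0, S=1: circuit gives 0, formula gives 0.
At P=0, Q=0, R=0, S=0: circuit gives 1, formula gives 1.
Agrees on all 16 inputs.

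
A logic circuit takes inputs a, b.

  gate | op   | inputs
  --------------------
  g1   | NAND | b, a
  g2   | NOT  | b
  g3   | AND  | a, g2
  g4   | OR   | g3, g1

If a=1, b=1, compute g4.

g1 = 1 NAND 1 = 0
g2 = NOT 1 = 0
g3 = 1 AND 0 = 0
g4 = 0 OR 0 = 0

0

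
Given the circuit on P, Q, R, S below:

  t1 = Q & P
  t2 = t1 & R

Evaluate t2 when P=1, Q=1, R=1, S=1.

t1 = 1 & 1 = 1
t2 = 1 & 1 = 1

1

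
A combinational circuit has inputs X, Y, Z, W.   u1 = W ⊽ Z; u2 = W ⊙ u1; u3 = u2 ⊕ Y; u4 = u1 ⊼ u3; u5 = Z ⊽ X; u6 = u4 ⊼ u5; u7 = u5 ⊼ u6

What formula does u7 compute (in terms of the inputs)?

(Z ⊽ X) ⊼ (((W ⊽ Z) ⊼ ((W ⊙ (W ⊽ Z)) ⊕ Y)) ⊼ (Z ⊽ X))

u1 = W ⊽ Z
u2 = W ⊙ u1 = W ⊙ (W ⊽ Z)
u3 = u2 ⊕ Y = (W ⊙ (W ⊽ Z)) ⊕ Y
u4 = u1 ⊼ u3 = (W ⊽ Z) ⊼ ((W ⊙ (W ⊽ Z)) ⊕ Y)
u5 = Z ⊽ X
u6 = u4 ⊼ u5 = ((W ⊽ Z) ⊼ ((W ⊙ (W ⊽ Z)) ⊕ Y)) ⊼ (Z ⊽ X)
u7 = u5 ⊼ u6 = (Z ⊽ X) ⊼ (((W ⊽ Z) ⊼ ((W ⊙ (W ⊽ Z)) ⊕ Y)) ⊼ (Z ⊽ X))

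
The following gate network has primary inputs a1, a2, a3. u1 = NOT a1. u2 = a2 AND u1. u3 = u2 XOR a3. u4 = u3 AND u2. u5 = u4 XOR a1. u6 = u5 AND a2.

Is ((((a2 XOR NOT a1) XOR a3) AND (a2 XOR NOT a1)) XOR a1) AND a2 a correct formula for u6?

u1 = NOT a1
u2 = a2 AND u1 = a2 AND NOT a1
u3 = u2 XOR a3 = (a2 AND NOT a1) XOR a3
u4 = u3 AND u2 = ((a2 AND NOT a1) XOR a3) AND (a2 AND NOT a1)
u5 = u4 XOR a1 = (((a2 AND NOT a1) XOR a3) AND (a2 AND NOT a1)) XOR a1
u6 = u5 AND a2 = ((((a2 AND NOT a1) XOR a3) AND (a2 AND NOT a1)) XOR a1) AND a2
At a1=0, a2=1, a3=0: circuit gives 1, formula gives 0.

No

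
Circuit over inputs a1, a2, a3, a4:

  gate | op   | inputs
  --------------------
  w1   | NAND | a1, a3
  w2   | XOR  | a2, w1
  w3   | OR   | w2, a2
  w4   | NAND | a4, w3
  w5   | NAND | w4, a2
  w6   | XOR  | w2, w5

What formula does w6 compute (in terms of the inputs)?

w1 = a1 NAND a3
w2 = a2 XOR w1 = a2 XOR (a1 NAND a3)
w3 = w2 OR a2 = (a2 XOR (a1 NAND a3)) OR a2
w4 = a4 NAND w3 = a4 NAND ((a2 XOR (a1 NAND a3)) OR a2)
w5 = w4 NAND a2 = (a4 NAND ((a2 XOR (a1 NAND a3)) OR a2)) NAND a2
w6 = w2 XOR w5 = (a2 XOR (a1 NAND a3)) XOR ((a4 NAND ((a2 XOR (a1 NAND a3)) OR a2)) NAND a2)

(a2 XOR (a1 NAND a3)) XOR ((a4 NAND ((a2 XOR (a1 NAND a3)) OR a2)) NAND a2)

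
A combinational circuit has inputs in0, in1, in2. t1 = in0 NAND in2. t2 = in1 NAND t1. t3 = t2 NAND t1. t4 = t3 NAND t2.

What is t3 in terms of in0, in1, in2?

(in1 NAND (in0 NAND in2)) NAND (in0 NAND in2)

t1 = in0 NAND in2
t2 = in1 NAND t1 = in1 NAND (in0 NAND in2)
t3 = t2 NAND t1 = (in1 NAND (in0 NAND in2)) NAND (in0 NAND in2)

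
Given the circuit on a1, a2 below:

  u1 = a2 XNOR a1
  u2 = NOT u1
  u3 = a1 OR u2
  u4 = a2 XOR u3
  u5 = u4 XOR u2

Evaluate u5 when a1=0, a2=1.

1

u1 = 1 XNOR 0 = 0
u2 = NOT 0 = 1
u3 = 0 OR 1 = 1
u4 = 1 XOR 1 = 0
u5 = 0 XOR 1 = 1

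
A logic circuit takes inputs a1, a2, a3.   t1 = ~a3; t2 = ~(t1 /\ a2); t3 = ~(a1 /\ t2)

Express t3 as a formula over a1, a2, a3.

t1 = ~a3
t2 = ~(t1 /\ a2) = ~(~a3 /\ a2)
t3 = ~(a1 /\ t2) = ~(a1 /\ (~(~a3 /\ a2)))

~(a1 /\ (~(~a3 /\ a2)))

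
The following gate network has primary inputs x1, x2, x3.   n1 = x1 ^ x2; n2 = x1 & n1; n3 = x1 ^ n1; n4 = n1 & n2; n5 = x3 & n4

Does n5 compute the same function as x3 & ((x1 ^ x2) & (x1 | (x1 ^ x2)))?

n1 = x1 ^ x2
n2 = x1 & n1 = x1 & (x1 ^ x2)
n4 = n1 & n2 = (x1 ^ x2) & (x1 & (x1 ^ x2))
n5 = x3 & n4 = x3 & ((x1 ^ x2) & (x1 & (x1 ^ x2)))
At x1=0, x2=1, x3=1: circuit gives 0, formula gives 1.

No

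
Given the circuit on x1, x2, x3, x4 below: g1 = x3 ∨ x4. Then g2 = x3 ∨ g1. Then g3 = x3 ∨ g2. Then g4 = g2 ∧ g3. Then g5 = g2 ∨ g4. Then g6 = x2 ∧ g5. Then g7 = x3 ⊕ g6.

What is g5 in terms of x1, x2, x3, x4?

(x3 ∨ (x3 ∨ x4)) ∨ ((x3 ∨ (x3 ∨ x4)) ∧ (x3 ∨ (x3 ∨ (x3 ∨ x4))))

g1 = x3 ∨ x4
g2 = x3 ∨ g1 = x3 ∨ (x3 ∨ x4)
g3 = x3 ∨ g2 = x3 ∨ (x3 ∨ (x3 ∨ x4))
g4 = g2 ∧ g3 = (x3 ∨ (x3 ∨ x4)) ∧ (x3 ∨ (x3 ∨ (x3 ∨ x4)))
g5 = g2 ∨ g4 = (x3 ∨ (x3 ∨ x4)) ∨ ((x3 ∨ (x3 ∨ x4)) ∧ (x3 ∨ (x3 ∨ (x3 ∨ x4))))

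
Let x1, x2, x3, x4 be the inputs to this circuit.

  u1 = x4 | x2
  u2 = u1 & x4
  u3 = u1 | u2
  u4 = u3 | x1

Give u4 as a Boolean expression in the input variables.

((x4 | x2) | ((x4 | x2) & x4)) | x1

u1 = x4 | x2
u2 = u1 & x4 = (x4 | x2) & x4
u3 = u1 | u2 = (x4 | x2) | ((x4 | x2) & x4)
u4 = u3 | x1 = ((x4 | x2) | ((x4 | x2) & x4)) | x1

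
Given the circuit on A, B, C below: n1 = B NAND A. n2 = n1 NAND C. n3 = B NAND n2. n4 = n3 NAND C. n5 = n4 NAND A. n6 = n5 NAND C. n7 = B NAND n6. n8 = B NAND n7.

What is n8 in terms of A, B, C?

n1 = B NAND A
n2 = n1 NAND C = (B NAND A) NAND C
n3 = B NAND n2 = B NAND ((B NAND A) NAND C)
n4 = n3 NAND C = (B NAND ((B NAND A) NAND C)) NAND C
n5 = n4 NAND A = ((B NAND ((B NAND A) NAND C)) NAND C) NAND A
n6 = n5 NAND C = (((B NAND ((B NAND A) NAND C)) NAND C) NAND A) NAND C
n7 = B NAND n6 = B NAND ((((B NAND ((B NAND A) NAND C)) NAND C) NAND A) NAND C)
n8 = B NAND n7 = B NAND (B NAND ((((B NAND ((B NAND A) NAND C)) NAND C) NAND A) NAND C))

B NAND (B NAND ((((B NAND ((B NAND A) NAND C)) NAND C) NAND A) NAND C))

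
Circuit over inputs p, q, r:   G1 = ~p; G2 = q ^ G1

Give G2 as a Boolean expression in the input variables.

q ^ ~p

G1 = ~p
G2 = q ^ G1 = q ^ ~p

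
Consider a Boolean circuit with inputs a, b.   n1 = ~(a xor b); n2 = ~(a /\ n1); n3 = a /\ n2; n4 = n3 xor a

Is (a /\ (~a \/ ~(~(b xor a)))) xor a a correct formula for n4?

n1 = ~(a xor b)
n2 = ~(a /\ n1) = ~(a /\ (~(a xor b)))
n3 = a /\ n2 = a /\ (~(a /\ (~(a xor b))))
n4 = n3 xor a = (a /\ (~(a /\ (~(a xor b))))) xor a
At a=0, b=0: circuit gives 0, formula gives 0.
At a=1, b=1: circuit gives 1, formula gives 1.
Agrees on all 4 inputs.

Yes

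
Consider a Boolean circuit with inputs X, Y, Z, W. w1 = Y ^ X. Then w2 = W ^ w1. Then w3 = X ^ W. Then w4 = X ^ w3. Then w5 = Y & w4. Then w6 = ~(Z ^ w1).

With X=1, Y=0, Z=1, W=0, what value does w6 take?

1

w1 = 0 ^ 1 = 1
w6 = ~(1 ^ 1) = 1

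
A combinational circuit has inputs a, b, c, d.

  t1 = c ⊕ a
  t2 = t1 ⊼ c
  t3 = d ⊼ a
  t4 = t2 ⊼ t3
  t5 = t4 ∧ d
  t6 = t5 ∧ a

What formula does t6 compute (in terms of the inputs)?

t1 = c ⊕ a
t2 = t1 ⊼ c = (c ⊕ a) ⊼ c
t3 = d ⊼ a
t4 = t2 ⊼ t3 = ((c ⊕ a) ⊼ c) ⊼ (d ⊼ a)
t5 = t4 ∧ d = (((c ⊕ a) ⊼ c) ⊼ (d ⊼ a)) ∧ d
t6 = t5 ∧ a = ((((c ⊕ a) ⊼ c) ⊼ (d ⊼ a)) ∧ d) ∧ a

((((c ⊕ a) ⊼ c) ⊼ (d ⊼ a)) ∧ d) ∧ a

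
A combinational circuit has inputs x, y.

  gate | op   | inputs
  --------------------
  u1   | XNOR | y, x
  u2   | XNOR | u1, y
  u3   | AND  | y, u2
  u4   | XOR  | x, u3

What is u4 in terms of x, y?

x XOR (y AND ((y XNOR x) XNOR y))

u1 = y XNOR x
u2 = u1 XNOR y = (y XNOR x) XNOR y
u3 = y AND u2 = y AND ((y XNOR x) XNOR y)
u4 = x XOR u3 = x XOR (y AND ((y XNOR x) XNOR y))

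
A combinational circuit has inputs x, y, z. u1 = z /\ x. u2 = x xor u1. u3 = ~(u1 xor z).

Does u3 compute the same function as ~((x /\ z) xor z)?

Yes

u1 = z /\ x
u3 = ~(u1 xor z) = ~((z /\ x) xor z)
At x=0, y=0, z=1: circuit gives 0, formula gives 0.
At x=0, y=0, z=0: circuit gives 1, formula gives 1.
Agrees on all 8 inputs.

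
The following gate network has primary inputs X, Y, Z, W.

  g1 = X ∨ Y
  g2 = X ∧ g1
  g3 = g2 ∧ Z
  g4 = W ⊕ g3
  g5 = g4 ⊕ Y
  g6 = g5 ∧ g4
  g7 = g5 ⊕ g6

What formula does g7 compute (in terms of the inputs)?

g1 = X ∨ Y
g2 = X ∧ g1 = X ∧ (X ∨ Y)
g3 = g2 ∧ Z = (X ∧ (X ∨ Y)) ∧ Z
g4 = W ⊕ g3 = W ⊕ ((X ∧ (X ∨ Y)) ∧ Z)
g5 = g4 ⊕ Y = (W ⊕ ((X ∧ (X ∨ Y)) ∧ Z)) ⊕ Y
g6 = g5 ∧ g4 = ((W ⊕ ((X ∧ (X ∨ Y)) ∧ Z)) ⊕ Y) ∧ (W ⊕ ((X ∧ (X ∨ Y)) ∧ Z))
g7 = g5 ⊕ g6 = ((W ⊕ ((X ∧ (X ∨ Y)) ∧ Z)) ⊕ Y) ⊕ (((W ⊕ ((X ∧ (X ∨ Y)) ∧ Z)) ⊕ Y) ∧ (W ⊕ ((X ∧ (X ∨ Y)) ∧ Z)))

((W ⊕ ((X ∧ (X ∨ Y)) ∧ Z)) ⊕ Y) ⊕ (((W ⊕ ((X ∧ (X ∨ Y)) ∧ Z)) ⊕ Y) ∧ (W ⊕ ((X ∧ (X ∨ Y)) ∧ Z)))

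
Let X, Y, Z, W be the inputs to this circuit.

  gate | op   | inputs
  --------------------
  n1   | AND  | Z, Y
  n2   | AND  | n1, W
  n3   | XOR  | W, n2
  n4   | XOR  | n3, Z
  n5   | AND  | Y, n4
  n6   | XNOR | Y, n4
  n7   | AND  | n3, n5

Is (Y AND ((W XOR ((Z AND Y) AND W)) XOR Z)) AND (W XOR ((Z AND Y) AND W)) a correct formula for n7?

Yes

n1 = Z AND Y
n2 = n1 AND W = (Z AND Y) AND W
n3 = W XOR n2 = W XOR ((Z AND Y) AND W)
n4 = n3 XOR Z = (W XOR ((Z AND Y) AND W)) XOR Z
n5 = Y AND n4 = Y AND ((W XOR ((Z AND Y) AND W)) XOR Z)
n7 = n3 AND n5 = (W XOR ((Z AND Y) AND W)) AND (Y AND ((W XOR ((Z AND Y) AND W)) XOR Z))
At X=0, Y=0, Z=0, W=0: circuit gives 0, formula gives 0.
At X=0, Y=1, Z=0, W=1: circuit gives 1, formula gives 1.
Agrees on all 16 inputs.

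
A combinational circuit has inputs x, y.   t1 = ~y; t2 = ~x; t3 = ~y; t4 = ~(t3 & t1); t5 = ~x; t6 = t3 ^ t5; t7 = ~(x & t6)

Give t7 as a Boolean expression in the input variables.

~(x & (~y ^ ~x))

t3 = ~y
t5 = ~x
t6 = t3 ^ t5 = ~y ^ ~x
t7 = ~(x & t6) = ~(x & (~y ^ ~x))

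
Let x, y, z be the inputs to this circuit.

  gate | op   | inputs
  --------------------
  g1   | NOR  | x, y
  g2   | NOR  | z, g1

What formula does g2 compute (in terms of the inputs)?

g1 = x NOR y
g2 = z NOR g1 = z NOR (x NOR y)

z NOR (x NOR y)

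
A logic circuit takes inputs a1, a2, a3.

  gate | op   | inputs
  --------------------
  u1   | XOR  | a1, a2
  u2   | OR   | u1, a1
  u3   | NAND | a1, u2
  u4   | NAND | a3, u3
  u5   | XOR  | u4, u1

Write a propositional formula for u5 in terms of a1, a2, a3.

(a3 NAND (a1 NAND ((a1 XOR a2) OR a1))) XOR (a1 XOR a2)

u1 = a1 XOR a2
u2 = u1 OR a1 = (a1 XOR a2) OR a1
u3 = a1 NAND u2 = a1 NAND ((a1 XOR a2) OR a1)
u4 = a3 NAND u3 = a3 NAND (a1 NAND ((a1 XOR a2) OR a1))
u5 = u4 XOR u1 = (a3 NAND (a1 NAND ((a1 XOR a2) OR a1))) XOR (a1 XOR a2)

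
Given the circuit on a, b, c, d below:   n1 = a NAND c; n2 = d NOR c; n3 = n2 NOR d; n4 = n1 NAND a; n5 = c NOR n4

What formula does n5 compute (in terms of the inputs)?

c NOR ((a NAND c) NAND a)

n1 = a NAND c
n4 = n1 NAND a = (a NAND c) NAND a
n5 = c NOR n4 = c NOR ((a NAND c) NAND a)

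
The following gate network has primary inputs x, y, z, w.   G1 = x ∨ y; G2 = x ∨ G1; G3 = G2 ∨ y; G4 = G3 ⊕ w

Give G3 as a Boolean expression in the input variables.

G1 = x ∨ y
G2 = x ∨ G1 = x ∨ (x ∨ y)
G3 = G2 ∨ y = (x ∨ (x ∨ y)) ∨ y

(x ∨ (x ∨ y)) ∨ y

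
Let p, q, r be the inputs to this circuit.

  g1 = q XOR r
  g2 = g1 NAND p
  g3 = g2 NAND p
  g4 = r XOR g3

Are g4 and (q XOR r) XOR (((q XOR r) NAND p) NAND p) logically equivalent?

g1 = q XOR r
g2 = g1 NAND p = (q XOR r) NAND p
g3 = g2 NAND p = ((q XOR r) NAND p) NAND p
g4 = r XOR g3 = r XOR (((q XOR r) NAND p) NAND p)
At p=0, q=1, r=0: circuit gives 1, formula gives 0.

No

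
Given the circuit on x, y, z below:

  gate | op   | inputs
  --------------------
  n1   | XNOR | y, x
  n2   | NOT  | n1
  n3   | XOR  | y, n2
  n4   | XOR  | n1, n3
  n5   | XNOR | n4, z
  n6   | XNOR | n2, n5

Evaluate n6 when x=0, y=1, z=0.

n1 = 1 XNOR 0 = 0
n2 = NOT 0 = 1
n3 = 1 XOR 1 = 0
n4 = 0 XOR 0 = 0
n5 = 0 XNOR 0 = 1
n6 = 1 XNOR 1 = 1

1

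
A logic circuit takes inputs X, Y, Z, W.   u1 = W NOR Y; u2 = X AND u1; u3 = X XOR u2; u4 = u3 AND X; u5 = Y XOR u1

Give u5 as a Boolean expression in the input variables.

u1 = W NOR Y
u5 = Y XOR u1 = Y XOR (W NOR Y)

Y XOR (W NOR Y)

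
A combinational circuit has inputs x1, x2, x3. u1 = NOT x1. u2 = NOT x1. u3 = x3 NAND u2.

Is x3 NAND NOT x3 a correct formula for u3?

u2 = NOT x1
u3 = x3 NAND u2 = x3 NAND NOT x1
At x1=0, x2=0, x3=1: circuit gives 0, formula gives 1.

No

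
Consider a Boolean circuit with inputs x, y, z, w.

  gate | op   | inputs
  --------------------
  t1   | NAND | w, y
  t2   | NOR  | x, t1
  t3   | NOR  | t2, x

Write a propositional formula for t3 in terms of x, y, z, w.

t1 = w NAND y
t2 = x NOR t1 = x NOR (w NAND y)
t3 = t2 NOR x = (x NOR (w NAND y)) NOR x

(x NOR (w NAND y)) NOR x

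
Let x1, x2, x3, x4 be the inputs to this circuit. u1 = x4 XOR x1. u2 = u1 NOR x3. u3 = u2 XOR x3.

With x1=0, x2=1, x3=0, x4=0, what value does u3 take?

1

u1 = 0 XOR 0 = 0
u2 = 0 NOR 0 = 1
u3 = 1 XOR 0 = 1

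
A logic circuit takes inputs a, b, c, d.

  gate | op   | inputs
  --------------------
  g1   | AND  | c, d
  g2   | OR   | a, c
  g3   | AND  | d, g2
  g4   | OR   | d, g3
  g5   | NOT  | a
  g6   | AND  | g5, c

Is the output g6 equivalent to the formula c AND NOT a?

Yes

g5 = NOT a
g6 = g5 AND c = NOT a AND c
At a=0, b=0, c=0, d=0: circuit gives 0, formula gives 0.
At a=0, b=0, c=1, d=0: circuit gives 1, formula gives 1.
Agrees on all 16 inputs.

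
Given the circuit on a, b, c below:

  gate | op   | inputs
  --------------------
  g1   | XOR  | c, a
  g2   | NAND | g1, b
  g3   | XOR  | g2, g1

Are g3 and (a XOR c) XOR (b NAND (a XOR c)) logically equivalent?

Yes

g1 = c XOR a
g2 = g1 NAND b = (c XOR a) NAND b
g3 = g2 XOR g1 = ((c XOR a) NAND b) XOR (c XOR a)
At a=0, b=0, c=1: circuit gives 0, formula gives 0.
At a=0, b=0, c=0: circuit gives 1, formula gives 1.
Agrees on all 8 inputs.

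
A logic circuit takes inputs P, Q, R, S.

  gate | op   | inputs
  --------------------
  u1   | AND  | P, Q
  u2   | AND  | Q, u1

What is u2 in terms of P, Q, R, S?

Q AND (P AND Q)

u1 = P AND Q
u2 = Q AND u1 = Q AND (P AND Q)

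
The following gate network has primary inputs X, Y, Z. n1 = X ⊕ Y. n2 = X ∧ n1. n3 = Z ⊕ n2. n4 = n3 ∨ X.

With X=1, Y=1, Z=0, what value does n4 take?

1

n1 = 1 ⊕ 1 = 0
n2 = 1 ∧ 0 = 0
n3 = 0 ⊕ 0 = 0
n4 = 0 ∨ 1 = 1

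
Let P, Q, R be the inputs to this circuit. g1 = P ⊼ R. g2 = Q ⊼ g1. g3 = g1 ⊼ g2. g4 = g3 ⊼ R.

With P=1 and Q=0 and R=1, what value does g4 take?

0

g1 = 1 ⊼ 1 = 0
g2 = 0 ⊼ 0 = 1
g3 = 0 ⊼ 1 = 1
g4 = 1 ⊼ 1 = 0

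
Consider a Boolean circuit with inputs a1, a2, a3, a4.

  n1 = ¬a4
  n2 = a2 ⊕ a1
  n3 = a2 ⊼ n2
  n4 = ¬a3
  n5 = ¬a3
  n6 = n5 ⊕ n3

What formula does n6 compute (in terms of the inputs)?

¬a3 ⊕ (a2 ⊼ (a2 ⊕ a1))

n2 = a2 ⊕ a1
n3 = a2 ⊼ n2 = a2 ⊼ (a2 ⊕ a1)
n5 = ¬a3
n6 = n5 ⊕ n3 = ¬a3 ⊕ (a2 ⊼ (a2 ⊕ a1))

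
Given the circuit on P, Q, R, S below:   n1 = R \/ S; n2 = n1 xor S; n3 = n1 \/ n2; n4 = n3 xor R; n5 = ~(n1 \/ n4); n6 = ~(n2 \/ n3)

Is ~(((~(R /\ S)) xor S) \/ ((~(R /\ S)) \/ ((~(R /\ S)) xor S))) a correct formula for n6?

n1 = R \/ S
n2 = n1 xor S = (R \/ S) xor S
n3 = n1 \/ n2 = (R \/ S) \/ ((R \/ S) xor S)
n6 = ~(n2 \/ n3) = ~(((R \/ S) xor S) \/ ((R \/ S) \/ ((R \/ S) xor S)))
At P=0, Q=0, R=0, S=0: circuit gives 1, formula gives 0.

No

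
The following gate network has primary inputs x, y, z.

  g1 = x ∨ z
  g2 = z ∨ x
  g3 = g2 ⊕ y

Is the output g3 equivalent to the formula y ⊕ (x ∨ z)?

g2 = z ∨ x
g3 = g2 ⊕ y = (z ∨ x) ⊕ y
At x=0, y=0, z=0: circuit gives 0, formula gives 0.
At x=0, y=0, z=1: circuit gives 1, formula gives 1.
Agrees on all 8 inputs.

Yes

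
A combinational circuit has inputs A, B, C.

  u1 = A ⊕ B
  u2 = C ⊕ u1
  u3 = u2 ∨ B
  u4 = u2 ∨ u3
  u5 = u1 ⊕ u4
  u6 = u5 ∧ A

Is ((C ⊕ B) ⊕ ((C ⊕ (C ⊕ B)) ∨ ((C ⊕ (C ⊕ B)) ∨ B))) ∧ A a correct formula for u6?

No

u1 = A ⊕ B
u2 = C ⊕ u1 = C ⊕ (A ⊕ B)
u3 = u2 ∨ B = (C ⊕ (A ⊕ B)) ∨ B
u4 = u2 ∨ u3 = (C ⊕ (A ⊕ B)) ∨ ((C ⊕ (A ⊕ B)) ∨ B)
u5 = u1 ⊕ u4 = (A ⊕ B) ⊕ ((C ⊕ (A ⊕ B)) ∨ ((C ⊕ (A ⊕ B)) ∨ B))
u6 = u5 ∧ A = ((A ⊕ B) ⊕ ((C ⊕ (A ⊕ B)) ∨ ((C ⊕ (A ⊕ B)) ∨ B))) ∧ A
At A=1, B=1, C=0: circuit gives 1, formula gives 0.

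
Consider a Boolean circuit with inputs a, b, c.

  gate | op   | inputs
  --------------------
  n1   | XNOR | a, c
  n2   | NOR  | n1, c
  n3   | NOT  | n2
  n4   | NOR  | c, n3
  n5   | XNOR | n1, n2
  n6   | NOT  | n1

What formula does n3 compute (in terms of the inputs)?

n1 = a XNOR c
n2 = n1 NOR c = (a XNOR c) NOR c
n3 = NOT n2 = NOT ((a XNOR c) NOR c)

NOT ((a XNOR c) NOR c)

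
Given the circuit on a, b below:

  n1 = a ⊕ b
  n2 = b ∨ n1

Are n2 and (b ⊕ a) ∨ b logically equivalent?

n1 = a ⊕ b
n2 = b ∨ n1 = b ∨ (a ⊕ b)
At a=0, b=0: circuit gives 0, formula gives 0.
At a=0, b=1: circuit gives 1, formula gives 1.
Agrees on all 4 inputs.

Yes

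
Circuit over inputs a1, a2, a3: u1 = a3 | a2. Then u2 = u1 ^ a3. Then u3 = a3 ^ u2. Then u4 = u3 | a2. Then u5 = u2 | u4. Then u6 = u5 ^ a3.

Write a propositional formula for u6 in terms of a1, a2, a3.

u1 = a3 | a2
u2 = u1 ^ a3 = (a3 | a2) ^ a3
u3 = a3 ^ u2 = a3 ^ ((a3 | a2) ^ a3)
u4 = u3 | a2 = (a3 ^ ((a3 | a2) ^ a3)) | a2
u5 = u2 | u4 = ((a3 | a2) ^ a3) | ((a3 ^ ((a3 | a2) ^ a3)) | a2)
u6 = u5 ^ a3 = (((a3 | a2) ^ a3) | ((a3 ^ ((a3 | a2) ^ a3)) | a2)) ^ a3

(((a3 | a2) ^ a3) | ((a3 ^ ((a3 | a2) ^ a3)) | a2)) ^ a3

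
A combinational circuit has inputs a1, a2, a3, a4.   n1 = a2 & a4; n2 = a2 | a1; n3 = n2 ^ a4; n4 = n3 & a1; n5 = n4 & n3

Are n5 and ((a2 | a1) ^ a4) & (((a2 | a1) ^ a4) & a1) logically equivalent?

n2 = a2 | a1
n3 = n2 ^ a4 = (a2 | a1) ^ a4
n4 = n3 & a1 = ((a2 | a1) ^ a4) & a1
n5 = n4 & n3 = (((a2 | a1) ^ a4) & a1) & ((a2 | a1) ^ a4)
At a1=0, a2=0, a3=0, a4=0: circuit gives 0, formula gives 0.
At a1=1, a2=0, a3=0, a4=0: circuit gives 1, formula gives 1.
Agrees on all 16 inputs.

Yes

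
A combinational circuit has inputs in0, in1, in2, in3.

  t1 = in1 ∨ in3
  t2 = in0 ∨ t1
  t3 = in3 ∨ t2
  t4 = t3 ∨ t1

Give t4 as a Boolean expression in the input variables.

t1 = in1 ∨ in3
t2 = in0 ∨ t1 = in0 ∨ (in1 ∨ in3)
t3 = in3 ∨ t2 = in3 ∨ (in0 ∨ (in1 ∨ in3))
t4 = t3 ∨ t1 = (in3 ∨ (in0 ∨ (in1 ∨ in3))) ∨ (in1 ∨ in3)

(in3 ∨ (in0 ∨ (in1 ∨ in3))) ∨ (in1 ∨ in3)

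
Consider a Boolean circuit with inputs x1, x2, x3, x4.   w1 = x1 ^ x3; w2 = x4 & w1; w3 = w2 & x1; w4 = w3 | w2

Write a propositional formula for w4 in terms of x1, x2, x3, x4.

w1 = x1 ^ x3
w2 = x4 & w1 = x4 & (x1 ^ x3)
w3 = w2 & x1 = (x4 & (x1 ^ x3)) & x1
w4 = w3 | w2 = ((x4 & (x1 ^ x3)) & x1) | (x4 & (x1 ^ x3))

((x4 & (x1 ^ x3)) & x1) | (x4 & (x1 ^ x3))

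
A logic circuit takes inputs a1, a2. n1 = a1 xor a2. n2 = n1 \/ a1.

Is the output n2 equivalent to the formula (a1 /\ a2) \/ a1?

No

n1 = a1 xor a2
n2 = n1 \/ a1 = (a1 xor a2) \/ a1
At a1=0, a2=1: circuit gives 1, formula gives 0.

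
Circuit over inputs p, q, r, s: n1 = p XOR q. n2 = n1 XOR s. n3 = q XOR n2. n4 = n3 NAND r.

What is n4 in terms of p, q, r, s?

n1 = p XOR q
n2 = n1 XOR s = (p XOR q) XOR s
n3 = q XOR n2 = q XOR ((p XOR q) XOR s)
n4 = n3 NAND r = (q XOR ((p XOR q) XOR s)) NAND r

(q XOR ((p XOR q) XOR s)) NAND r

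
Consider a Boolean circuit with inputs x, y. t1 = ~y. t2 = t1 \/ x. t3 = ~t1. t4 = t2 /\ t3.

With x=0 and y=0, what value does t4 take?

t1 = ~0 = 1
t2 = 1 \/ 0 = 1
t3 = ~1 = 0
t4 = 1 /\ 0 = 0

0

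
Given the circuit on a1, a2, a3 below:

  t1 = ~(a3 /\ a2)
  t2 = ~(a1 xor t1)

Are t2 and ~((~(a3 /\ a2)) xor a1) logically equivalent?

t1 = ~(a3 /\ a2)
t2 = ~(a1 xor t1) = ~(a1 xor (~(a3 /\ a2)))
At a1=0, a2=0, a3=0: circuit gives 0, formula gives 0.
At a1=0, a2=1, a3=1: circuit gives 1, formula gives 1.
Agrees on all 8 inputs.

Yes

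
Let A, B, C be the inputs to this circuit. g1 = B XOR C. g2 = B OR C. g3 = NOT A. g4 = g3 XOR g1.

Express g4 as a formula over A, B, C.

NOT A XOR (B XOR C)

g1 = B XOR C
g3 = NOT A
g4 = g3 XOR g1 = NOT A XOR (B XOR C)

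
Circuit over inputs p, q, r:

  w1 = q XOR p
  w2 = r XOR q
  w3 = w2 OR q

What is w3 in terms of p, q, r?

(r XOR q) OR q

w2 = r XOR q
w3 = w2 OR q = (r XOR q) OR q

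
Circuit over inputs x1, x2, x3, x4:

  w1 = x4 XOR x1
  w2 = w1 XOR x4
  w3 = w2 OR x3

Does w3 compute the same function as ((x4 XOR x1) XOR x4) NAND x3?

No

w1 = x4 XOR x1
w2 = w1 XOR x4 = (x4 XOR x1) XOR x4
w3 = w2 OR x3 = ((x4 XOR x1) XOR x4) OR x3
At x1=0, x2=0, x3=0, x4=0: circuit gives 0, formula gives 1.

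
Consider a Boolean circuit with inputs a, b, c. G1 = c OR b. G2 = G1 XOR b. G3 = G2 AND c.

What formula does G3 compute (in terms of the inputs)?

((c OR b) XOR b) AND c

G1 = c OR b
G2 = G1 XOR b = (c OR b) XOR b
G3 = G2 AND c = ((c OR b) XOR b) AND c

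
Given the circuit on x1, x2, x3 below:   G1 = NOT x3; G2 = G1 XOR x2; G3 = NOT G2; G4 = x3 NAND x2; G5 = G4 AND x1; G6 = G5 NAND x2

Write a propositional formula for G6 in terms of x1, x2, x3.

G4 = x3 NAND x2
G5 = G4 AND x1 = (x3 NAND x2) AND x1
G6 = G5 NAND x2 = ((x3 NAND x2) AND x1) NAND x2

((x3 NAND x2) AND x1) NAND x2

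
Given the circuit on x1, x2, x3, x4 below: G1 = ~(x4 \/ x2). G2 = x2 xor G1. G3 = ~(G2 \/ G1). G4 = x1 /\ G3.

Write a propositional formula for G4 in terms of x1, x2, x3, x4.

G1 = ~(x4 \/ x2)
G2 = x2 xor G1 = x2 xor (~(x4 \/ x2))
G3 = ~(G2 \/ G1) = ~((x2 xor (~(x4 \/ x2))) \/ (~(x4 \/ x2)))
G4 = x1 /\ G3 = x1 /\ (~((x2 xor (~(x4 \/ x2))) \/ (~(x4 \/ x2))))

x1 /\ (~((x2 xor (~(x4 \/ x2))) \/ (~(x4 \/ x2))))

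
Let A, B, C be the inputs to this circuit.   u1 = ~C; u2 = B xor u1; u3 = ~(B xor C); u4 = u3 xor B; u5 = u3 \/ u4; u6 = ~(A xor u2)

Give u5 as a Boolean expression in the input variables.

(~(B xor C)) \/ ((~(B xor C)) xor B)

u3 = ~(B xor C)
u4 = u3 xor B = (~(B xor C)) xor B
u5 = u3 \/ u4 = (~(B xor C)) \/ ((~(B xor C)) xor B)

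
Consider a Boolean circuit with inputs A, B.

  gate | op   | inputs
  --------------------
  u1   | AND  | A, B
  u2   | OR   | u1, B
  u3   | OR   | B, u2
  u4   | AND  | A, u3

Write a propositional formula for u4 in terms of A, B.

A AND (B OR ((A AND B) OR B))

u1 = A AND B
u2 = u1 OR B = (A AND B) OR B
u3 = B OR u2 = B OR ((A AND B) OR B)
u4 = A AND u3 = A AND (B OR ((A AND B) OR B))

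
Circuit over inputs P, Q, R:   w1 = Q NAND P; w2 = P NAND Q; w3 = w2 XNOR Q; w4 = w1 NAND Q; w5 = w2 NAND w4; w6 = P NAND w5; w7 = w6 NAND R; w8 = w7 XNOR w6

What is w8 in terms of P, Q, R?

((P NAND ((P NAND Q) NAND ((Q NAND P) NAND Q))) NAND R) XNOR (P NAND ((P NAND Q) NAND ((Q NAND P) NAND Q)))

w1 = Q NAND P
w2 = P NAND Q
w4 = w1 NAND Q = (Q NAND P) NAND Q
w5 = w2 NAND w4 = (P NAND Q) NAND ((Q NAND P) NAND Q)
w6 = P NAND w5 = P NAND ((P NAND Q) NAND ((Q NAND P) NAND Q))
w7 = w6 NAND R = (P NAND ((P NAND Q) NAND ((Q NAND P) NAND Q))) NAND R
w8 = w7 XNOR w6 = ((P NAND ((P NAND Q) NAND ((Q NAND P) NAND Q))) NAND R) XNOR (P NAND ((P NAND Q) NAND ((Q NAND P) NAND Q)))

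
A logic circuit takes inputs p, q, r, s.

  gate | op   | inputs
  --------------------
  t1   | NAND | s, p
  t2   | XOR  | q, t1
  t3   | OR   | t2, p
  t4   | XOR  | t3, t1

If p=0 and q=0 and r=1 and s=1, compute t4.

t1 = 1 NAND 0 = 1
t2 = 0 XOR 1 = 1
t3 = 1 OR 0 = 1
t4 = 1 XOR 1 = 0

0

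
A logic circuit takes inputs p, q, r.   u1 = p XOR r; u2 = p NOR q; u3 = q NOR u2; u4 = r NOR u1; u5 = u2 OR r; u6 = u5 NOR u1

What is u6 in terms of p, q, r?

u1 = p XOR r
u2 = p NOR q
u5 = u2 OR r = (p NOR q) OR r
u6 = u5 NOR u1 = ((p NOR q) OR r) NOR (p XOR r)

((p NOR q) OR r) NOR (p XOR r)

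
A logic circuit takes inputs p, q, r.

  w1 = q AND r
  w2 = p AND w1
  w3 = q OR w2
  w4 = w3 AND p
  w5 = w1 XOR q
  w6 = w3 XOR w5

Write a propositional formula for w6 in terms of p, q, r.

(q OR (p AND (q AND r))) XOR ((q AND r) XOR q)

w1 = q AND r
w2 = p AND w1 = p AND (q AND r)
w3 = q OR w2 = q OR (p AND (q AND r))
w5 = w1 XOR q = (q AND r) XOR q
w6 = w3 XOR w5 = (q OR (p AND (q AND r))) XOR ((q AND r) XOR q)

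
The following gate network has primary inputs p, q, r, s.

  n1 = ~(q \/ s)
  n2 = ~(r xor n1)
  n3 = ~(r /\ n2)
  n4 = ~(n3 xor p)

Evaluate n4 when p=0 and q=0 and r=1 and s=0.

1

n1 = ~(0 \/ 0) = 1
n2 = ~(1 xor 1) = 1
n3 = ~(1 /\ 1) = 0
n4 = ~(0 xor 0) = 1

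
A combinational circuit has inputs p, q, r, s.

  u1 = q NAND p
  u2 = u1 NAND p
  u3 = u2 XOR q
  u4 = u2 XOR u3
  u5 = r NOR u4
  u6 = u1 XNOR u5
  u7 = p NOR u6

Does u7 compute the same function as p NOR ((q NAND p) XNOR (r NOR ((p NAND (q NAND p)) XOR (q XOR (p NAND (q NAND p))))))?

u1 = q NAND p
u2 = u1 NAND p = (q NAND p) NAND p
u3 = u2 XOR q = ((q NAND p) NAND p) XOR q
u4 = u2 XOR u3 = ((q NAND p) NAND p) XOR (((q NAND p) NAND p) XOR q)
u5 = r NOR u4 = r NOR (((q NAND p) NAND p) XOR (((q NAND p) NAND p) XOR q))
u6 = u1 XNOR u5 = (q NAND p) XNOR (r NOR (((q NAND p) NAND p) XOR (((q NAND p) NAND p) XOR q)))
u7 = p NOR u6 = p NOR ((q NAND p) XNOR (r NOR (((q NAND p) NAND p) XOR (((q NAND p) NAND p) XOR q))))
At p=0, q=0, r=0, s=0: circuit gives 0, formula gives 0.
At p=0, q=0, r=1, s=0: circuit gives 1, formula gives 1.
Agrees on all 16 inputs.

Yes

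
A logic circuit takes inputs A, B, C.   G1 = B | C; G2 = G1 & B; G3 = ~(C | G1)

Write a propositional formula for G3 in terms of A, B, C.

~(C | (B | C))

G1 = B | C
G3 = ~(C | G1) = ~(C | (B | C))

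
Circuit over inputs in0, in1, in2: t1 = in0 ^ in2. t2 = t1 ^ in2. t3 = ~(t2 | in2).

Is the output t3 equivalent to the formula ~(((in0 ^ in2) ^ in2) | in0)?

t1 = in0 ^ in2
t2 = t1 ^ in2 = (in0 ^ in2) ^ in2
t3 = ~(t2 | in2) = ~(((in0 ^ in2) ^ in2) | in2)
At in0=0, in1=0, in2=1: circuit gives 0, formula gives 1.

No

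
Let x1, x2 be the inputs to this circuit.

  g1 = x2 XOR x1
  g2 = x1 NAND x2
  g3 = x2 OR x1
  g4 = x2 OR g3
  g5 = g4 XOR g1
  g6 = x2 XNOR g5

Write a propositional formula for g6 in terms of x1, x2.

g1 = x2 XOR x1
g3 = x2 OR x1
g4 = x2 OR g3 = x2 OR (x2 OR x1)
g5 = g4 XOR g1 = (x2 OR (x2 OR x1)) XOR (x2 XOR x1)
g6 = x2 XNOR g5 = x2 XNOR ((x2 OR (x2 OR x1)) XOR (x2 XOR x1))

x2 XNOR ((x2 OR (x2 OR x1)) XOR (x2 XOR x1))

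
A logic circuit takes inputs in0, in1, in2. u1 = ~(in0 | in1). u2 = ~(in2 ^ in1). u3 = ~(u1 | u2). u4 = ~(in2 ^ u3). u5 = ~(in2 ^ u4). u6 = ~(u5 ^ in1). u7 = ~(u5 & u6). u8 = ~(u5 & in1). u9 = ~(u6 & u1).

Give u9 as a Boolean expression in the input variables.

~((~((~(in2 ^ (~(in2 ^ (~((~(in0 | in1)) | (~(in2 ^ in1)))))))) ^ in1)) & (~(in0 | in1)))

u1 = ~(in0 | in1)
u2 = ~(in2 ^ in1)
u3 = ~(u1 | u2) = ~((~(in0 | in1)) | (~(in2 ^ in1)))
u4 = ~(in2 ^ u3) = ~(in2 ^ (~((~(in0 | in1)) | (~(in2 ^ in1)))))
u5 = ~(in2 ^ u4) = ~(in2 ^ (~(in2 ^ (~((~(in0 | in1)) | (~(in2 ^ in1)))))))
u6 = ~(u5 ^ in1) = ~((~(in2 ^ (~(in2 ^ (~((~(in0 | in1)) | (~(in2 ^ in1)))))))) ^ in1)
u9 = ~(u6 & u1) = ~((~((~(in2 ^ (~(in2 ^ (~((~(in0 | in1)) | (~(in2 ^ in1)))))))) ^ in1)) & (~(in0 | in1)))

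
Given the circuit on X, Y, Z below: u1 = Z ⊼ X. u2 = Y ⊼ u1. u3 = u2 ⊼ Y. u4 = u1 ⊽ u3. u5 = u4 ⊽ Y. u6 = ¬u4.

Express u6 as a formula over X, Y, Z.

u1 = Z ⊼ X
u2 = Y ⊼ u1 = Y ⊼ (Z ⊼ X)
u3 = u2 ⊼ Y = (Y ⊼ (Z ⊼ X)) ⊼ Y
u4 = u1 ⊽ u3 = (Z ⊼ X) ⊽ ((Y ⊼ (Z ⊼ X)) ⊼ Y)
u6 = ¬u4 = ¬((Z ⊼ X) ⊽ ((Y ⊼ (Z ⊼ X)) ⊼ Y))

¬((Z ⊼ X) ⊽ ((Y ⊼ (Z ⊼ X)) ⊼ Y))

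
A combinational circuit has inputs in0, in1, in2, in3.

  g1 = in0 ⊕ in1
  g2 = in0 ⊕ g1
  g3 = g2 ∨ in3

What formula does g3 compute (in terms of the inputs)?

g1 = in0 ⊕ in1
g2 = in0 ⊕ g1 = in0 ⊕ (in0 ⊕ in1)
g3 = g2 ∨ in3 = (in0 ⊕ (in0 ⊕ in1)) ∨ in3

(in0 ⊕ (in0 ⊕ in1)) ∨ in3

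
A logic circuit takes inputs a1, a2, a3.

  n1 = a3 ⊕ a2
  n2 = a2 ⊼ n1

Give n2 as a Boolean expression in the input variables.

n1 = a3 ⊕ a2
n2 = a2 ⊼ n1 = a2 ⊼ (a3 ⊕ a2)

a2 ⊼ (a3 ⊕ a2)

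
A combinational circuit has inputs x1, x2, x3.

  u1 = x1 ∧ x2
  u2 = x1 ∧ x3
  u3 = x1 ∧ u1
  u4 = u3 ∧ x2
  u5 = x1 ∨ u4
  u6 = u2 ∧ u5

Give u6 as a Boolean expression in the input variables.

u1 = x1 ∧ x2
u2 = x1 ∧ x3
u3 = x1 ∧ u1 = x1 ∧ (x1 ∧ x2)
u4 = u3 ∧ x2 = (x1 ∧ (x1 ∧ x2)) ∧ x2
u5 = x1 ∨ u4 = x1 ∨ ((x1 ∧ (x1 ∧ x2)) ∧ x2)
u6 = u2 ∧ u5 = (x1 ∧ x3) ∧ (x1 ∨ ((x1 ∧ (x1 ∧ x2)) ∧ x2))

(x1 ∧ x3) ∧ (x1 ∨ ((x1 ∧ (x1 ∧ x2)) ∧ x2))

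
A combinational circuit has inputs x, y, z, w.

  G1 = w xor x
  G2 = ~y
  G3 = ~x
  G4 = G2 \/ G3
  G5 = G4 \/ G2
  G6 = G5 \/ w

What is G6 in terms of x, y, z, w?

((~y \/ ~x) \/ ~y) \/ w

G2 = ~y
G3 = ~x
G4 = G2 \/ G3 = ~y \/ ~x
G5 = G4 \/ G2 = (~y \/ ~x) \/ ~y
G6 = G5 \/ w = ((~y \/ ~x) \/ ~y) \/ w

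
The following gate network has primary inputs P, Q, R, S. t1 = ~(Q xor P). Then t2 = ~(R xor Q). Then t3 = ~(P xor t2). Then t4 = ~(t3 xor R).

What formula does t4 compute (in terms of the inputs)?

t2 = ~(R xor Q)
t3 = ~(P xor t2) = ~(P xor (~(R xor Q)))
t4 = ~(t3 xor R) = ~((~(P xor (~(R xor Q)))) xor R)

~((~(P xor (~(R xor Q)))) xor R)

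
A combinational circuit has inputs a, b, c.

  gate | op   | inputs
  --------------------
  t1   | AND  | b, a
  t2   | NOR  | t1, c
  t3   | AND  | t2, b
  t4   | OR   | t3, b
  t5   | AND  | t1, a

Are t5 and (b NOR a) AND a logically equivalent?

t1 = b AND a
t5 = t1 AND a = (b AND a) AND a
At a=1, b=1, c=0: circuit gives 1, formula gives 0.

No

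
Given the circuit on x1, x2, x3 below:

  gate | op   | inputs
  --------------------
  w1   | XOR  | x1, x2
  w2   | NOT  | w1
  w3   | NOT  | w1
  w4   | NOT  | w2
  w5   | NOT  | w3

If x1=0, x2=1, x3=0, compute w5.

w1 = 0 XOR 1 = 1
w3 = NOT 1 = 0
w5 = NOT 0 = 1

1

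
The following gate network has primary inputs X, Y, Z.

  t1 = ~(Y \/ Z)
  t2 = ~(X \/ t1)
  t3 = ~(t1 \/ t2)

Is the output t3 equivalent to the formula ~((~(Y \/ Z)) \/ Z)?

t1 = ~(Y \/ Z)
t2 = ~(X \/ t1) = ~(X \/ (~(Y \/ Z)))
t3 = ~(t1 \/ t2) = ~((~(Y \/ Z)) \/ (~(X \/ (~(Y \/ Z)))))
At X=0, Y=1, Z=0: circuit gives 0, formula gives 1.

No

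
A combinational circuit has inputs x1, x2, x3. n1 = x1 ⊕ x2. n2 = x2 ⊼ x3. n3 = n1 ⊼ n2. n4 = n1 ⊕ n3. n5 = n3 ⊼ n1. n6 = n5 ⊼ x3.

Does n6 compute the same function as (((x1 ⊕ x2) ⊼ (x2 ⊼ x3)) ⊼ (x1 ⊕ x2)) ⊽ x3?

No

n1 = x1 ⊕ x2
n2 = x2 ⊼ x3
n3 = n1 ⊼ n2 = (x1 ⊕ x2) ⊼ (x2 ⊼ x3)
n5 = n3 ⊼ n1 = ((x1 ⊕ x2) ⊼ (x2 ⊼ x3)) ⊼ (x1 ⊕ x2)
n6 = n5 ⊼ x3 = (((x1 ⊕ x2) ⊼ (x2 ⊼ x3)) ⊼ (x1 ⊕ x2)) ⊼ x3
At x1=0, x2=0, x3=0: circuit gives 1, formula gives 0.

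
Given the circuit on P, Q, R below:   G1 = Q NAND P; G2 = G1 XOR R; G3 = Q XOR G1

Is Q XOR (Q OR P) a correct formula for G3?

G1 = Q NAND P
G3 = Q XOR G1 = Q XOR (Q NAND P)
At P=0, Q=0, R=0: circuit gives 1, formula gives 0.

No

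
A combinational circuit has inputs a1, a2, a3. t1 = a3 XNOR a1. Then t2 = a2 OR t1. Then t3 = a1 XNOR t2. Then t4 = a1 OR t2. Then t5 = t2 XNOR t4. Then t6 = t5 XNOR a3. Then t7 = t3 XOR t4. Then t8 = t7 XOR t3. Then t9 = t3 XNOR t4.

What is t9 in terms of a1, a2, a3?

(a1 XNOR (a2 OR (a3 XNOR a1))) XNOR (a1 OR (a2 OR (a3 XNOR a1)))

t1 = a3 XNOR a1
t2 = a2 OR t1 = a2 OR (a3 XNOR a1)
t3 = a1 XNOR t2 = a1 XNOR (a2 OR (a3 XNOR a1))
t4 = a1 OR t2 = a1 OR (a2 OR (a3 XNOR a1))
t9 = t3 XNOR t4 = (a1 XNOR (a2 OR (a3 XNOR a1))) XNOR (a1 OR (a2 OR (a3 XNOR a1)))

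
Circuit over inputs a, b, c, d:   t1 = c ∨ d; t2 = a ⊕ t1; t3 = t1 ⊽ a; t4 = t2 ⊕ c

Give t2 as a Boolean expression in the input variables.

a ⊕ (c ∨ d)

t1 = c ∨ d
t2 = a ⊕ t1 = a ⊕ (c ∨ d)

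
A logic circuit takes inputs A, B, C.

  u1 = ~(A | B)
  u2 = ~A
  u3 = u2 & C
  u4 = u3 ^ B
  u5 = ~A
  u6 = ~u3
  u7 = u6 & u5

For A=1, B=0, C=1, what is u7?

u2 = ~1 = 0
u3 = 0 & 1 = 0
u5 = ~1 = 0
u6 = ~0 = 1
u7 = 1 & 0 = 0

0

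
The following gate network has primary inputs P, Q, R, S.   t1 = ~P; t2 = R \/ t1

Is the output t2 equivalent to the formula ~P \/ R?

t1 = ~P
t2 = R \/ t1 = R \/ ~P
At P=1, Q=0, R=0, S=0: circuit gives 0, formula gives 0.
At P=0, Q=0, R=0, S=0: circuit gives 1, formula gives 1.
Agrees on all 16 inputs.

Yes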